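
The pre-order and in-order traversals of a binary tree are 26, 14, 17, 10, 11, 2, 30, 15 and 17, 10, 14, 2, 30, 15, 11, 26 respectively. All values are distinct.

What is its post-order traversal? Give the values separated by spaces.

10 17 15 30 2 11 14 26

The first element of pre-order is the root; it splits in-order into left and right subtrees.
Root 26: left subtree has 7 nodes {17, 10, 14, 2, 30, 15, 11}, right has 0 { }.
  Root 14: left subtree has 2 nodes {17, 10}, right has 4 {2, 30, 15, 11}.
    Root 17: left subtree has 0 nodes { }, right has 1 {10}.
    Root 11: left subtree has 3 nodes {2, 30, 15}, right has 0 { }.
      Root 2: left subtree has 0 nodes { }, right has 2 {30, 15}.
        Root 30: left subtree has 0 nodes { }, right has 1 {15}.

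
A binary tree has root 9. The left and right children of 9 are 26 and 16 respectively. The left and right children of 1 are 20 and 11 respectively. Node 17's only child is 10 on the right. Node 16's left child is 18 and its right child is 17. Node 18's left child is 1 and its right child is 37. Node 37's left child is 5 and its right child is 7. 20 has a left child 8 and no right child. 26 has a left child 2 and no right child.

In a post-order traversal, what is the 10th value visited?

18

Post-order visits the left subtree, then the right subtree, then the node.
At 9: go left to 26.
  At 26: go left to 2.
    2 is a leaf — visit 2.
  At 26: no right child.
  Visit 26.
At 9: go right to 16.
  At 16: go left to 18.
    At 18: go left to 1.
      At 1: go left to 20.
        At 20: go left to 8.
          8 is a leaf — visit 8.
        At 20: no right child.
        Visit 20.
      At 1: go right to 11.
        11 is a leaf — visit 11.
      Visit 1.
    At 18: go right to 37.
      At 37: go left to 5.
        5 is a leaf — visit 5.
      At 37: go right to 7.
        7 is a leaf — visit 7.
      Visit 37.
    Visit 18.
  At 16: go right to 17.
    At 17: no left child.
    At 17: go right to 10.
      10 is a leaf — visit 10.
    Visit 17.
  Visit 16.
Visit 9.
Full post-order sequence: 2, 26, 8, 20, 11, 1, 5, 7, 37, 18, 10, 17, 16, 9.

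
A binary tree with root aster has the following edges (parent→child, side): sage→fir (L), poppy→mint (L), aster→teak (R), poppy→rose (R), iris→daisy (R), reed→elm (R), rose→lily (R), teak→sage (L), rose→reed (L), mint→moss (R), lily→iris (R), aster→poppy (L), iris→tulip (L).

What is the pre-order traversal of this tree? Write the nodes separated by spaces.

Pre-order visits the node, then its left subtree, then its right subtree.
Visit aster.
At aster: go left to poppy.
  Visit poppy.
  At poppy: go left to mint.
    Visit mint.
    At mint: no left child.
    At mint: go right to moss.
      moss is a leaf — visit moss.
  At poppy: go right to rose.
    Visit rose.
    At rose: go left to reed.
      Visit reed.
      At reed: no left child.
      At reed: go right to elm.
        elm is a leaf — visit elm.
    At rose: go right to lily.
      Visit lily.
      At lily: no left child.
      At lily: go right to iris.
        Visit iris.
        At iris: go left to tulip.
          tulip is a leaf — visit tulip.
        At iris: go right to daisy.
          daisy is a leaf — visit daisy.
At aster: go right to teak.
  Visit teak.
  At teak: go left to sage.
    Visit sage.
    At sage: go left to fir.
      fir is a leaf — visit fir.
    At sage: no right child.
  At teak: no right child.

aster poppy mint moss rose reed elm lily iris tulip daisy teak sage fir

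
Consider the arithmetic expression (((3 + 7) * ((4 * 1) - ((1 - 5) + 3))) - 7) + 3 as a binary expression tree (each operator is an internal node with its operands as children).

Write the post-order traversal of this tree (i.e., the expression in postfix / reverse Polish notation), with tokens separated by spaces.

3 7 + 4 1 * 1 5 - 3 + - * 7 - 3 +

Post-order on an expression tree gives postfix notation: for each operator, emit left operand, right operand, then the operator.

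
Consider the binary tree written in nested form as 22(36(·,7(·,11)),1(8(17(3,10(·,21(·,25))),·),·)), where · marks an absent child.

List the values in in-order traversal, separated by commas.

In-order visits the left subtree, then the node, then the right subtree.
At 22: go left to 36.
  At 36: no left child.
  Visit 36.
  At 36: go right to 7.
    At 7: no left child.
    Visit 7.
    At 7: go right to 11.
      11 is a leaf — visit 11.
Visit 22.
At 22: go right to 1.
  At 1: go left to 8.
    At 8: go left to 17.
      At 17: go left to 3.
        3 is a leaf — visit 3.
      Visit 17.
      At 17: go right to 10.
        At 10: no left child.
        Visit 10.
        At 10: go right to 21.
          At 21: no left child.
          Visit 21.
          At 21: go right to 25.
            25 is a leaf — visit 25.
    Visit 8.
    At 8: no right child.
  Visit 1.
  At 1: no right child.

36, 7, 11, 22, 3, 17, 10, 21, 25, 8, 1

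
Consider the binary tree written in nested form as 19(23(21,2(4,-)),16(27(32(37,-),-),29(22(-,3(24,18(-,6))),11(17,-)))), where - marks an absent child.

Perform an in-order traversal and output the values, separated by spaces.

21 23 4 2 19 37 32 27 16 22 24 3 18 6 29 17 11

In-order visits the left subtree, then the node, then the right subtree.
At 19: go left to 23.
  At 23: go left to 21.
    21 is a leaf — visit 21.
  Visit 23.
  At 23: go right to 2.
    At 2: go left to 4.
      4 is a leaf — visit 4.
    Visit 2.
    At 2: no right child.
Visit 19.
At 19: go right to 16.
  At 16: go left to 27.
    At 27: go left to 32.
      At 32: go left to 37.
        37 is a leaf — visit 37.
      Visit 32.
      At 32: no right child.
    Visit 27.
    At 27: no right child.
  Visit 16.
  At 16: go right to 29.
    At 29: go left to 22.
      At 22: no left child.
      Visit 22.
      At 22: go right to 3.
        At 3: go left to 24.
          24 is a leaf — visit 24.
        Visit 3.
        At 3: go right to 18.
          At 18: no left child.
          Visit 18.
          At 18: go right to 6.
            6 is a leaf — visit 6.
    Visit 29.
    At 29: go right to 11.
      At 11: go left to 17.
        17 is a leaf — visit 17.
      Visit 11.
      At 11: no right child.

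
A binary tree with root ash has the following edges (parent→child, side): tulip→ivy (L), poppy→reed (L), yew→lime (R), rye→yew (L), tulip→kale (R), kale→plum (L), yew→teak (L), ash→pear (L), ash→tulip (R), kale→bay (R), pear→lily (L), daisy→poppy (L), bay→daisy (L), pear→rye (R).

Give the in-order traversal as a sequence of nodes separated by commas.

In-order visits the left subtree, then the node, then the right subtree.
At ash: go left to pear.
  At pear: go left to lily.
    lily is a leaf — visit lily.
  Visit pear.
  At pear: go right to rye.
    At rye: go left to yew.
      At yew: go left to teak.
        teak is a leaf — visit teak.
      Visit yew.
      At yew: go right to lime.
        lime is a leaf — visit lime.
    Visit rye.
    At rye: no right child.
Visit ash.
At ash: go right to tulip.
  At tulip: go left to ivy.
    ivy is a leaf — visit ivy.
  Visit tulip.
  At tulip: go right to kale.
    At kale: go left to plum.
      plum is a leaf — visit plum.
    Visit kale.
    At kale: go right to bay.
      At bay: go left to daisy.
        At daisy: go left to poppy.
          At poppy: go left to reed.
            reed is a leaf — visit reed.
          Visit poppy.
          At poppy: no right child.
        Visit daisy.
        At daisy: no right child.
      Visit bay.
      At bay: no right child.

lily, pear, teak, yew, lime, rye, ash, ivy, tulip, plum, kale, reed, poppy, daisy, bay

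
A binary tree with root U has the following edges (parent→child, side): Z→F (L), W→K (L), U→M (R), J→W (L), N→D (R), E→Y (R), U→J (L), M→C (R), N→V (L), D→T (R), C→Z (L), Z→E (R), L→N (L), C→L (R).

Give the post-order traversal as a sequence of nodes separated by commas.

K, W, J, F, Y, E, Z, V, T, D, N, L, C, M, U

Post-order visits the left subtree, then the right subtree, then the node.
At U: go left to J.
  At J: go left to W.
    At W: go left to K.
      K is a leaf — visit K.
    At W: no right child.
    Visit W.
  At J: no right child.
  Visit J.
At U: go right to M.
  At M: no left child.
  At M: go right to C.
    At C: go left to Z.
      At Z: go left to F.
        F is a leaf — visit F.
      At Z: go right to E.
        At E: no left child.
        At E: go right to Y.
          Y is a leaf — visit Y.
        Visit E.
      Visit Z.
    At C: go right to L.
      At L: go left to N.
        At N: go left to V.
          V is a leaf — visit V.
        At N: go right to D.
          At D: no left child.
          At D: go right to T.
            T is a leaf — visit T.
          Visit D.
        Visit N.
      At L: no right child.
      Visit L.
    Visit C.
  Visit M.
Visit U.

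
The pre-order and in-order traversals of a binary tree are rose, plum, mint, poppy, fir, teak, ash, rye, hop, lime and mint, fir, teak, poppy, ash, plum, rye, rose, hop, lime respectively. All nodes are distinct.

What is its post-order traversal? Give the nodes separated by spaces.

The first element of pre-order is the root; it splits in-order into left and right subtrees.
Root rose: left subtree has 7 nodes {mint, fir, teak, poppy, ash, plum, rye}, right has 2 {hop, lime}.
  Root plum: left subtree has 5 nodes {mint, fir, teak, poppy, ash}, right has 1 {rye}.
    Root mint: left subtree has 0 nodes { }, right has 4 {fir, teak, poppy, ash}.
      Root poppy: left subtree has 2 nodes {fir, teak}, right has 1 {ash}.
        Root fir: left subtree has 0 nodes { }, right has 1 {teak}.
  Root hop: left subtree has 0 nodes { }, right has 1 {lime}.

teak fir ash poppy mint rye plum lime hop rose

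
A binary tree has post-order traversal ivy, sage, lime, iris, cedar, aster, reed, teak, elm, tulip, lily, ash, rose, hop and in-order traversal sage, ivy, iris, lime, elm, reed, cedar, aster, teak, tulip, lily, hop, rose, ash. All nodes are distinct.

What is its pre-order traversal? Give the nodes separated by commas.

hop, lily, tulip, elm, iris, sage, ivy, lime, teak, reed, aster, cedar, rose, ash

The last element of post-order is the root; it splits in-order into left and right subtrees.
Root hop: left subtree has 11 nodes {sage, ivy, iris, lime, elm, reed, cedar, aster, teak, tulip, lily}, right has 2 {rose, ash}.
  Root lily: left subtree has 10 nodes {sage, ivy, iris, lime, elm, reed, cedar, aster, teak, tulip}, right has 0 { }.
    Root tulip: left subtree has 9 nodes {sage, ivy, iris, lime, elm, reed, cedar, aster, teak}, right has 0 { }.
      Root elm: left subtree has 4 nodes {sage, ivy, iris, lime}, right has 4 {reed, cedar, aster, teak}.
        Root iris: left subtree has 2 nodes {sage, ivy}, right has 1 {lime}.
          Root sage: left subtree has 0 nodes { }, right has 1 {ivy}.
        Root teak: left subtree has 3 nodes {reed, cedar, aster}, right has 0 { }.
          Root reed: left subtree has 0 nodes { }, right has 2 {cedar, aster}.
            Root aster: left subtree has 1 node {cedar}, right has 0 { }.
  Root rose: left subtree has 0 nodes { }, right has 1 {ash}.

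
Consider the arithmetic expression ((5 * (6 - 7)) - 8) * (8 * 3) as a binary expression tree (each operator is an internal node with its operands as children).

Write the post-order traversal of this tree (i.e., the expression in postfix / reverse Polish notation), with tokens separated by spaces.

Post-order on an expression tree gives postfix notation: for each operator, emit left operand, right operand, then the operator.

5 6 7 - * 8 - 8 3 * *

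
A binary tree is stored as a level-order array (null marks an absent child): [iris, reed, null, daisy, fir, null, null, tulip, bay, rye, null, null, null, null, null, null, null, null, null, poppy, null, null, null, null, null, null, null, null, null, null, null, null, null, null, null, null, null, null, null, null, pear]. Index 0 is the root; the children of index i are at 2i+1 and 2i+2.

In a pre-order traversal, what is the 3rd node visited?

Pre-order visits the node, then its left subtree, then its right subtree.
Visit iris.
At iris: go left to reed.
  Visit reed.
  At reed: go left to daisy.
    Visit daisy.
    At daisy: go left to tulip.
      tulip is a leaf — visit tulip.
    At daisy: go right to bay.
      bay is a leaf — visit bay.
  At reed: go right to fir.
    Visit fir.
    At fir: go left to rye.
      Visit rye.
      At rye: go left to poppy.
        Visit poppy.
        At poppy: no left child.
        At poppy: go right to pear.
          pear is a leaf — visit pear.
      At rye: no right child.
    At fir: no right child.
At iris: no right child.
Full pre-order sequence: iris, reed, daisy, tulip, bay, fir, rye, poppy, pear.

daisy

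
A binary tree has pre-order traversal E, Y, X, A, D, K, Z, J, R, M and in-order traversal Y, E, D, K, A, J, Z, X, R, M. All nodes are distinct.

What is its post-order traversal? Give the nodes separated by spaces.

Y K D J Z A M R X E

The first element of pre-order is the root; it splits in-order into left and right subtrees.
Root E: left subtree has 1 node {Y}, right has 8 {D, K, A, J, Z, X, R, M}.
  Root X: left subtree has 5 nodes {D, K, A, J, Z}, right has 2 {R, M}.
    Root A: left subtree has 2 nodes {D, K}, right has 2 {J, Z}.
      Root D: left subtree has 0 nodes { }, right has 1 {K}.
      Root Z: left subtree has 1 node {J}, right has 0 { }.
    Root R: left subtree has 0 nodes { }, right has 1 {M}.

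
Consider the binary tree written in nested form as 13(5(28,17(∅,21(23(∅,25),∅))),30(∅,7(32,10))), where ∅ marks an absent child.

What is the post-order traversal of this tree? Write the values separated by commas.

28, 25, 23, 21, 17, 5, 32, 10, 7, 30, 13

Post-order visits the left subtree, then the right subtree, then the node.
At 13: go left to 5.
  At 5: go left to 28.
    28 is a leaf — visit 28.
  At 5: go right to 17.
    At 17: no left child.
    At 17: go right to 21.
      At 21: go left to 23.
        At 23: no left child.
        At 23: go right to 25.
          25 is a leaf — visit 25.
        Visit 23.
      At 21: no right child.
      Visit 21.
    Visit 17.
  Visit 5.
At 13: go right to 30.
  At 30: no left child.
  At 30: go right to 7.
    At 7: go left to 32.
      32 is a leaf — visit 32.
    At 7: go right to 10.
      10 is a leaf — visit 10.
    Visit 7.
  Visit 30.
Visit 13.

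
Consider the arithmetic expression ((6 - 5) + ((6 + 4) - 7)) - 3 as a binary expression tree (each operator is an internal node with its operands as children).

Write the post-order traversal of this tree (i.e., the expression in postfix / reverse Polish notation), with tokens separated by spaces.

6 5 - 6 4 + 7 - + 3 -

Post-order on an expression tree gives postfix notation: for each operator, emit left operand, right operand, then the operator.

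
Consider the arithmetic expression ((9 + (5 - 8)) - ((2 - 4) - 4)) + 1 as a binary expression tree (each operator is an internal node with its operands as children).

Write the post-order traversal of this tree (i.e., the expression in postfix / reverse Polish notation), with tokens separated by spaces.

9 5 8 - + 2 4 - 4 - - 1 +

Post-order on an expression tree gives postfix notation: for each operator, emit left operand, right operand, then the operator.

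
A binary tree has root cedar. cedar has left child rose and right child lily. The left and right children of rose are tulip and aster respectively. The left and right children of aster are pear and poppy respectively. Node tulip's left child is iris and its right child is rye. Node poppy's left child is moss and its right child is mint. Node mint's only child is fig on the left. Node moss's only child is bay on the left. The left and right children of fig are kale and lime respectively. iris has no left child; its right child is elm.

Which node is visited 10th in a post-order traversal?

fig

Post-order visits the left subtree, then the right subtree, then the node.
At cedar: go left to rose.
  At rose: go left to tulip.
    At tulip: go left to iris.
      At iris: no left child.
      At iris: go right to elm.
        elm is a leaf — visit elm.
      Visit iris.
    At tulip: go right to rye.
      rye is a leaf — visit rye.
    Visit tulip.
  At rose: go right to aster.
    At aster: go left to pear.
      pear is a leaf — visit pear.
    At aster: go right to poppy.
      At poppy: go left to moss.
        At moss: go left to bay.
          bay is a leaf — visit bay.
        At moss: no right child.
        Visit moss.
      At poppy: go right to mint.
        At mint: go left to fig.
          At fig: go left to kale.
            kale is a leaf — visit kale.
          At fig: go right to lime.
            lime is a leaf — visit lime.
          Visit fig.
        At mint: no right child.
        Visit mint.
      Visit poppy.
    Visit aster.
  Visit rose.
At cedar: go right to lily.
  lily is a leaf — visit lily.
Visit cedar.
Full post-order sequence: elm, iris, rye, tulip, pear, bay, moss, kale, lime, fig, mint, poppy, aster, rose, lily, cedar.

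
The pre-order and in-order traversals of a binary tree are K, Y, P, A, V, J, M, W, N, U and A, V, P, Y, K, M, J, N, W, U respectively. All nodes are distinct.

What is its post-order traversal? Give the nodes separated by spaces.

V A P Y M N U W J K

The first element of pre-order is the root; it splits in-order into left and right subtrees.
Root K: left subtree has 4 nodes {A, V, P, Y}, right has 5 {M, J, N, W, U}.
  Root Y: left subtree has 3 nodes {A, V, P}, right has 0 { }.
    Root P: left subtree has 2 nodes {A, V}, right has 0 { }.
      Root A: left subtree has 0 nodes { }, right has 1 {V}.
  Root J: left subtree has 1 node {M}, right has 3 {N, W, U}.
    Root W: left subtree has 1 node {N}, right has 1 {U}.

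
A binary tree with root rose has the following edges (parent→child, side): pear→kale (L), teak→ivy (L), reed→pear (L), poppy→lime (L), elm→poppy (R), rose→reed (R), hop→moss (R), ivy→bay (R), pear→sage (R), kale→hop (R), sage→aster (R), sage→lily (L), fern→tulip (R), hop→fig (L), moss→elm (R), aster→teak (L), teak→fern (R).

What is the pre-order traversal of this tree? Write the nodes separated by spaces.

Pre-order visits the node, then its left subtree, then its right subtree.
Visit rose.
At rose: no left child.
At rose: go right to reed.
  Visit reed.
  At reed: go left to pear.
    Visit pear.
    At pear: go left to kale.
      Visit kale.
      At kale: no left child.
      At kale: go right to hop.
        Visit hop.
        At hop: go left to fig.
          fig is a leaf — visit fig.
        At hop: go right to moss.
          Visit moss.
          At moss: no left child.
          At moss: go right to elm.
            Visit elm.
            At elm: no left child.
            At elm: go right to poppy.
              Visit poppy.
              At poppy: go left to lime.
                lime is a leaf — visit lime.
              At poppy: no right child.
    At pear: go right to sage.
      Visit sage.
      At sage: go left to lily.
        lily is a leaf — visit lily.
      At sage: go right to aster.
        Visit aster.
        At aster: go left to teak.
          Visit teak.
          At teak: go left to ivy.
            Visit ivy.
            At ivy: no left child.
            At ivy: go right to bay.
              bay is a leaf — visit bay.
          At teak: go right to fern.
            Visit fern.
            At fern: no left child.
            At fern: go right to tulip.
              tulip is a leaf — visit tulip.
        At aster: no right child.
  At reed: no right child.

rose reed pear kale hop fig moss elm poppy lime sage lily aster teak ivy bay fern tulip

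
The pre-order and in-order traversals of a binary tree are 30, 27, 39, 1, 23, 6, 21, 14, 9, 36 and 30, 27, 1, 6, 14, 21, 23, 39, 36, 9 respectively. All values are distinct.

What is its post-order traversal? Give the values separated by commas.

14, 21, 6, 23, 1, 36, 9, 39, 27, 30

The first element of pre-order is the root; it splits in-order into left and right subtrees.
Root 30: left subtree has 0 nodes { }, right has 9 {27, 1, 6, 14, 21, 23, 39, 36, 9}.
  Root 27: left subtree has 0 nodes { }, right has 8 {1, 6, 14, 21, 23, 39, 36, 9}.
    Root 39: left subtree has 5 nodes {1, 6, 14, 21, 23}, right has 2 {36, 9}.
      Root 1: left subtree has 0 nodes { }, right has 4 {6, 14, 21, 23}.
        Root 23: left subtree has 3 nodes {6, 14, 21}, right has 0 { }.
          Root 6: left subtree has 0 nodes { }, right has 2 {14, 21}.
            Root 21: left subtree has 1 node {14}, right has 0 { }.
      Root 9: left subtree has 1 node {36}, right has 0 { }.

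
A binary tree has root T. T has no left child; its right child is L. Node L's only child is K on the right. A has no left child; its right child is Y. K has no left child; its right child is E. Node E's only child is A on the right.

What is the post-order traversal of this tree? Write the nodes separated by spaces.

Y A E K L T

Post-order visits the left subtree, then the right subtree, then the node.
At T: no left child.
At T: go right to L.
  At L: no left child.
  At L: go right to K.
    At K: no left child.
    At K: go right to E.
      At E: no left child.
      At E: go right to A.
        At A: no left child.
        At A: go right to Y.
          Y is a leaf — visit Y.
        Visit A.
      Visit E.
    Visit K.
  Visit L.
Visit T.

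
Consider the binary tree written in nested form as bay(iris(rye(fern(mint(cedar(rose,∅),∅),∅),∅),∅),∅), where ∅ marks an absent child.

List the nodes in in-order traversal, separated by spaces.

In-order visits the left subtree, then the node, then the right subtree.
At bay: go left to iris.
  At iris: go left to rye.
    At rye: go left to fern.
      At fern: go left to mint.
        At mint: go left to cedar.
          At cedar: go left to rose.
            rose is a leaf — visit rose.
          Visit cedar.
          At cedar: no right child.
        Visit mint.
        At mint: no right child.
      Visit fern.
      At fern: no right child.
    Visit rye.
    At rye: no right child.
  Visit iris.
  At iris: no right child.
Visit bay.
At bay: no right child.

rose cedar mint fern rye iris bay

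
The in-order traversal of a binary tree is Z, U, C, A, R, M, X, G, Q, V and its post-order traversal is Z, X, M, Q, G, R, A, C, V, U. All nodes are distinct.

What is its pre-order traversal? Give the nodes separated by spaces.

The last element of post-order is the root; it splits in-order into left and right subtrees.
Root U: left subtree has 1 node {Z}, right has 8 {C, A, R, M, X, G, Q, V}.
  Root V: left subtree has 7 nodes {C, A, R, M, X, G, Q}, right has 0 { }.
    Root C: left subtree has 0 nodes { }, right has 6 {A, R, M, X, G, Q}.
      Root A: left subtree has 0 nodes { }, right has 5 {R, M, X, G, Q}.
        Root R: left subtree has 0 nodes { }, right has 4 {M, X, G, Q}.
          Root G: left subtree has 2 nodes {M, X}, right has 1 {Q}.
            Root M: left subtree has 0 nodes { }, right has 1 {X}.

U Z V C A R G M X Q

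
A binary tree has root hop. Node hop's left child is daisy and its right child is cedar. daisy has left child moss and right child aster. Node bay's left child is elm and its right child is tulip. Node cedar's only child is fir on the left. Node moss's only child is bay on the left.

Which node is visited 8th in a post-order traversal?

cedar

Post-order visits the left subtree, then the right subtree, then the node.
At hop: go left to daisy.
  At daisy: go left to moss.
    At moss: go left to bay.
      At bay: go left to elm.
        elm is a leaf — visit elm.
      At bay: go right to tulip.
        tulip is a leaf — visit tulip.
      Visit bay.
    At moss: no right child.
    Visit moss.
  At daisy: go right to aster.
    aster is a leaf — visit aster.
  Visit daisy.
At hop: go right to cedar.
  At cedar: go left to fir.
    fir is a leaf — visit fir.
  At cedar: no right child.
  Visit cedar.
Visit hop.
Full post-order sequence: elm, tulip, bay, moss, aster, daisy, fir, cedar, hop.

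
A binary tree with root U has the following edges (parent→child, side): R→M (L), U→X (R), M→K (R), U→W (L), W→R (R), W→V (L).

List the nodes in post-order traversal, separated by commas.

V, K, M, R, W, X, U

Post-order visits the left subtree, then the right subtree, then the node.
At U: go left to W.
  At W: go left to V.
    V is a leaf — visit V.
  At W: go right to R.
    At R: go left to M.
      At M: no left child.
      At M: go right to K.
        K is a leaf — visit K.
      Visit M.
    At R: no right child.
    Visit R.
  Visit W.
At U: go right to X.
  X is a leaf — visit X.
Visit U.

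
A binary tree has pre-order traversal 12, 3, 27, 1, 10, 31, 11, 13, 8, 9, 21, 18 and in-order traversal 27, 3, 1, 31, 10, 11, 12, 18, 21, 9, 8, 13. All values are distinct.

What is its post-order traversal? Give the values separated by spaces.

The first element of pre-order is the root; it splits in-order into left and right subtrees.
Root 12: left subtree has 6 nodes {27, 3, 1, 31, 10, 11}, right has 5 {18, 21, 9, 8, 13}.
  Root 3: left subtree has 1 node {27}, right has 4 {1, 31, 10, 11}.
    Root 1: left subtree has 0 nodes { }, right has 3 {31, 10, 11}.
      Root 10: left subtree has 1 node {31}, right has 1 {11}.
  Root 13: left subtree has 4 nodes {18, 21, 9, 8}, right has 0 { }.
    Root 8: left subtree has 3 nodes {18, 21, 9}, right has 0 { }.
      Root 9: left subtree has 2 nodes {18, 21}, right has 0 { }.
        Root 21: left subtree has 1 node {18}, right has 0 { }.

27 31 11 10 1 3 18 21 9 8 13 12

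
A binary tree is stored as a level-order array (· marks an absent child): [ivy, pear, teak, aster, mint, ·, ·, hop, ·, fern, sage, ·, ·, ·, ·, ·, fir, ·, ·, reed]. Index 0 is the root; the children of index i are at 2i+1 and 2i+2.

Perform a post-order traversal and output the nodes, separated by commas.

Post-order visits the left subtree, then the right subtree, then the node.
At ivy: go left to pear.
  At pear: go left to aster.
    At aster: go left to hop.
      At hop: no left child.
      At hop: go right to fir.
        fir is a leaf — visit fir.
      Visit hop.
    At aster: no right child.
    Visit aster.
  At pear: go right to mint.
    At mint: go left to fern.
      At fern: go left to reed.
        reed is a leaf — visit reed.
      At fern: no right child.
      Visit fern.
    At mint: go right to sage.
      sage is a leaf — visit sage.
    Visit mint.
  Visit pear.
At ivy: go right to teak.
  teak is a leaf — visit teak.
Visit ivy.

fir, hop, aster, reed, fern, sage, mint, pear, teak, ivy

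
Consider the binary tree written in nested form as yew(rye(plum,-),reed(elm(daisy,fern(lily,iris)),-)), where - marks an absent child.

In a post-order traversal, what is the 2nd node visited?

rye

Post-order visits the left subtree, then the right subtree, then the node.
At yew: go left to rye.
  At rye: go left to plum.
    plum is a leaf — visit plum.
  At rye: no right child.
  Visit rye.
At yew: go right to reed.
  At reed: go left to elm.
    At elm: go left to daisy.
      daisy is a leaf — visit daisy.
    At elm: go right to fern.
      At fern: go left to lily.
        lily is a leaf — visit lily.
      At fern: go right to iris.
        iris is a leaf — visit iris.
      Visit fern.
    Visit elm.
  At reed: no right child.
  Visit reed.
Visit yew.
Full post-order sequence: plum, rye, daisy, lily, iris, fern, elm, reed, yew.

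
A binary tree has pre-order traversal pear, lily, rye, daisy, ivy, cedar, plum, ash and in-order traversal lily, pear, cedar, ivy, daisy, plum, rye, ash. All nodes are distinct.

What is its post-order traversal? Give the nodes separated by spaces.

lily cedar ivy plum daisy ash rye pear

The first element of pre-order is the root; it splits in-order into left and right subtrees.
Root pear: left subtree has 1 node {lily}, right has 6 {cedar, ivy, daisy, plum, rye, ash}.
  Root rye: left subtree has 4 nodes {cedar, ivy, daisy, plum}, right has 1 {ash}.
    Root daisy: left subtree has 2 nodes {cedar, ivy}, right has 1 {plum}.
      Root ivy: left subtree has 1 node {cedar}, right has 0 { }.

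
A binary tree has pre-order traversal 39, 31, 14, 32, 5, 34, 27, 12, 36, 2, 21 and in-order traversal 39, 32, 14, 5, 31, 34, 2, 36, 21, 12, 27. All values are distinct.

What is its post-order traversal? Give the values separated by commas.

The first element of pre-order is the root; it splits in-order into left and right subtrees.
Root 39: left subtree has 0 nodes { }, right has 10 {32, 14, 5, 31, 34, 2, 36, 21, 12, 27}.
  Root 31: left subtree has 3 nodes {32, 14, 5}, right has 6 {34, 2, 36, 21, 12, 27}.
    Root 14: left subtree has 1 node {32}, right has 1 {5}.
    Root 34: left subtree has 0 nodes { }, right has 5 {2, 36, 21, 12, 27}.
      Root 27: left subtree has 4 nodes {2, 36, 21, 12}, right has 0 { }.
        Root 12: left subtree has 3 nodes {2, 36, 21}, right has 0 { }.
          Root 36: left subtree has 1 node {2}, right has 1 {21}.

32, 5, 14, 2, 21, 36, 12, 27, 34, 31, 39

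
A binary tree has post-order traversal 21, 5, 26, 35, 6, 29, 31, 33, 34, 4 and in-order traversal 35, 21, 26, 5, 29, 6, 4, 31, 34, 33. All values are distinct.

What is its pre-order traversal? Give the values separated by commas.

The last element of post-order is the root; it splits in-order into left and right subtrees.
Root 4: left subtree has 6 nodes {35, 21, 26, 5, 29, 6}, right has 3 {31, 34, 33}.
  Root 29: left subtree has 4 nodes {35, 21, 26, 5}, right has 1 {6}.
    Root 35: left subtree has 0 nodes { }, right has 3 {21, 26, 5}.
      Root 26: left subtree has 1 node {21}, right has 1 {5}.
  Root 34: left subtree has 1 node {31}, right has 1 {33}.

4, 29, 35, 26, 21, 5, 6, 34, 31, 33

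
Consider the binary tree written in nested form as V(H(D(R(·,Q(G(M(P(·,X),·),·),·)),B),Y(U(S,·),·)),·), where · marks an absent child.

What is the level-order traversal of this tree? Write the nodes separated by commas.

Level-order visits nodes level by level from the root, left to right within each level.
Level 0: V
Level 1: H
Level 2: D, Y
Level 3: R, B, U
Level 4: Q, S
Level 5: G
Level 6: M
Level 7: P
Level 8: X

V, H, D, Y, R, B, U, Q, S, G, M, P, X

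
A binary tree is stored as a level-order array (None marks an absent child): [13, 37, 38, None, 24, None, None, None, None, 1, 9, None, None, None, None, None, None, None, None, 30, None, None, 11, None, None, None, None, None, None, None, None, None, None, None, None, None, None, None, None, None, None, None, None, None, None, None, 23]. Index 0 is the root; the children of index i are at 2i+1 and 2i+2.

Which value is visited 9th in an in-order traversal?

38

In-order visits the left subtree, then the node, then the right subtree.
At 13: go left to 37.
  At 37: no left child.
  Visit 37.
  At 37: go right to 24.
    At 24: go left to 1.
      At 1: go left to 30.
        30 is a leaf — visit 30.
      Visit 1.
      At 1: no right child.
    Visit 24.
    At 24: go right to 9.
      At 9: no left child.
      Visit 9.
      At 9: go right to 11.
        At 11: no left child.
        Visit 11.
        At 11: go right to 23.
          23 is a leaf — visit 23.
Visit 13.
At 13: go right to 38.
  38 is a leaf — visit 38.
Full in-order sequence: 37, 30, 1, 24, 9, 11, 23, 13, 38.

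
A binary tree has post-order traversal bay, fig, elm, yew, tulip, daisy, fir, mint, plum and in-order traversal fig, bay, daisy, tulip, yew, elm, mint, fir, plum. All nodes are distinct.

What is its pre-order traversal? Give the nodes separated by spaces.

plum mint daisy fig bay tulip yew elm fir

The last element of post-order is the root; it splits in-order into left and right subtrees.
Root plum: left subtree has 8 nodes {fig, bay, daisy, tulip, yew, elm, mint, fir}, right has 0 { }.
  Root mint: left subtree has 6 nodes {fig, bay, daisy, tulip, yew, elm}, right has 1 {fir}.
    Root daisy: left subtree has 2 nodes {fig, bay}, right has 3 {tulip, yew, elm}.
      Root fig: left subtree has 0 nodes { }, right has 1 {bay}.
      Root tulip: left subtree has 0 nodes { }, right has 2 {yew, elm}.
        Root yew: left subtree has 0 nodes { }, right has 1 {elm}.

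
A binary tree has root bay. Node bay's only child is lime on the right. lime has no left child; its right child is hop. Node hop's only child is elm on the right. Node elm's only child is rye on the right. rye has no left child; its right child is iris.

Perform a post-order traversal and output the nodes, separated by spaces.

Post-order visits the left subtree, then the right subtree, then the node.
At bay: no left child.
At bay: go right to lime.
  At lime: no left child.
  At lime: go right to hop.
    At hop: no left child.
    At hop: go right to elm.
      At elm: no left child.
      At elm: go right to rye.
        At rye: no left child.
        At rye: go right to iris.
          iris is a leaf — visit iris.
        Visit rye.
      Visit elm.
    Visit hop.
  Visit lime.
Visit bay.

iris rye elm hop lime bay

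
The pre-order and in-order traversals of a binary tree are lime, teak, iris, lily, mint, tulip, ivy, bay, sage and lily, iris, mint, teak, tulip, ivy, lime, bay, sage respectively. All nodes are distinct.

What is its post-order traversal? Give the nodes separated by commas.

lily, mint, iris, ivy, tulip, teak, sage, bay, lime

The first element of pre-order is the root; it splits in-order into left and right subtrees.
Root lime: left subtree has 6 nodes {lily, iris, mint, teak, tulip, ivy}, right has 2 {bay, sage}.
  Root teak: left subtree has 3 nodes {lily, iris, mint}, right has 2 {tulip, ivy}.
    Root iris: left subtree has 1 node {lily}, right has 1 {mint}.
    Root tulip: left subtree has 0 nodes { }, right has 1 {ivy}.
  Root bay: left subtree has 0 nodes { }, right has 1 {sage}.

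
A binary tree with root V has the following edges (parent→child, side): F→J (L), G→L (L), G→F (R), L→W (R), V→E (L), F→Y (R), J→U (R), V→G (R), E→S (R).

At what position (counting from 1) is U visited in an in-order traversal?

In-order visits the left subtree, then the node, then the right subtree.
At V: go left to E.
  At E: no left child.
  Visit E.
  At E: go right to S.
    S is a leaf — visit S.
Visit V.
At V: go right to G.
  At G: go left to L.
    At L: no left child.
    Visit L.
    At L: go right to W.
      W is a leaf — visit W.
  Visit G.
  At G: go right to F.
    At F: go left to J.
      At J: no left child.
      Visit J.
      At J: go right to U.
        U is a leaf — visit U.
    Visit F.
    At F: go right to Y.
      Y is a leaf — visit Y.
Full in-order sequence: E, S, V, L, W, G, J, U, F, Y.

8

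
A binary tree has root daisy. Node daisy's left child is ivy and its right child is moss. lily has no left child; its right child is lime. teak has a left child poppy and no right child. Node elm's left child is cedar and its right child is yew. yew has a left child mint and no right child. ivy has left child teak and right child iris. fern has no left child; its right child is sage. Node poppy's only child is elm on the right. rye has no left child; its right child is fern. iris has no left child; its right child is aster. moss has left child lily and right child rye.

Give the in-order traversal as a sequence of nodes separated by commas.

poppy, cedar, elm, mint, yew, teak, ivy, iris, aster, daisy, lily, lime, moss, rye, fern, sage

In-order visits the left subtree, then the node, then the right subtree.
At daisy: go left to ivy.
  At ivy: go left to teak.
    At teak: go left to poppy.
      At poppy: no left child.
      Visit poppy.
      At poppy: go right to elm.
        At elm: go left to cedar.
          cedar is a leaf — visit cedar.
        Visit elm.
        At elm: go right to yew.
          At yew: go left to mint.
            mint is a leaf — visit mint.
          Visit yew.
          At yew: no right child.
    Visit teak.
    At teak: no right child.
  Visit ivy.
  At ivy: go right to iris.
    At iris: no left child.
    Visit iris.
    At iris: go right to aster.
      aster is a leaf — visit aster.
Visit daisy.
At daisy: go right to moss.
  At moss: go left to lily.
    At lily: no left child.
    Visit lily.
    At lily: go right to lime.
      lime is a leaf — visit lime.
  Visit moss.
  At moss: go right to rye.
    At rye: no left child.
    Visit rye.
    At rye: go right to fern.
      At fern: no left child.
      Visit fern.
      At fern: go right to sage.
        sage is a leaf — visit sage.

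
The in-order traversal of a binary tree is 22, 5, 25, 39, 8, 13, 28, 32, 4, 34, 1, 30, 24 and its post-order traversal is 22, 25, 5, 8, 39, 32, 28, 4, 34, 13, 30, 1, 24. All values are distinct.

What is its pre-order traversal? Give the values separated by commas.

24, 1, 13, 39, 5, 22, 25, 8, 34, 4, 28, 32, 30

The last element of post-order is the root; it splits in-order into left and right subtrees.
Root 24: left subtree has 12 nodes {22, 5, 25, 39, 8, 13, 28, 32, 4, 34, 1, 30}, right has 0 { }.
  Root 1: left subtree has 10 nodes {22, 5, 25, 39, 8, 13, 28, 32, 4, 34}, right has 1 {30}.
    Root 13: left subtree has 5 nodes {22, 5, 25, 39, 8}, right has 4 {28, 32, 4, 34}.
      Root 39: left subtree has 3 nodes {22, 5, 25}, right has 1 {8}.
        Root 5: left subtree has 1 node {22}, right has 1 {25}.
      Root 34: left subtree has 3 nodes {28, 32, 4}, right has 0 { }.
        Root 4: left subtree has 2 nodes {28, 32}, right has 0 { }.
          Root 28: left subtree has 0 nodes { }, right has 1 {32}.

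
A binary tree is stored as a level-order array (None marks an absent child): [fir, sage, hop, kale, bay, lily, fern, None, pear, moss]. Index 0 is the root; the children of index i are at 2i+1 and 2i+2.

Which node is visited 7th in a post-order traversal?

fern

Post-order visits the left subtree, then the right subtree, then the node.
At fir: go left to sage.
  At sage: go left to kale.
    At kale: no left child.
    At kale: go right to pear.
      pear is a leaf — visit pear.
    Visit kale.
  At sage: go right to bay.
    At bay: go left to moss.
      moss is a leaf — visit moss.
    At bay: no right child.
    Visit bay.
  Visit sage.
At fir: go right to hop.
  At hop: go left to lily.
    lily is a leaf — visit lily.
  At hop: go right to fern.
    fern is a leaf — visit fern.
  Visit hop.
Visit fir.
Full post-order sequence: pear, kale, moss, bay, sage, lily, fern, hop, fir.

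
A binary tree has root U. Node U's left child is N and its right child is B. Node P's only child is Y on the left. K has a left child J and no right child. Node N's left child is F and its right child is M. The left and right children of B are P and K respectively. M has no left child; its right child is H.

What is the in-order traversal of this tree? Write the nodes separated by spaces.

In-order visits the left subtree, then the node, then the right subtree.
At U: go left to N.
  At N: go left to F.
    F is a leaf — visit F.
  Visit N.
  At N: go right to M.
    At M: no left child.
    Visit M.
    At M: go right to H.
      H is a leaf — visit H.
Visit U.
At U: go right to B.
  At B: go left to P.
    At P: go left to Y.
      Y is a leaf — visit Y.
    Visit P.
    At P: no right child.
  Visit B.
  At B: go right to K.
    At K: go left to J.
      J is a leaf — visit J.
    Visit K.
    At K: no right child.

F N M H U Y P B J K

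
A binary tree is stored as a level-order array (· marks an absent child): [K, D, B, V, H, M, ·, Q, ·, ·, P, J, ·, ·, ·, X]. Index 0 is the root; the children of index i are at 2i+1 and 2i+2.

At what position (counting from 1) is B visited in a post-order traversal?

Post-order visits the left subtree, then the right subtree, then the node.
At K: go left to D.
  At D: go left to V.
    At V: go left to Q.
      At Q: go left to X.
        X is a leaf — visit X.
      At Q: no right child.
      Visit Q.
    At V: no right child.
    Visit V.
  At D: go right to H.
    At H: no left child.
    At H: go right to P.
      P is a leaf — visit P.
    Visit H.
  Visit D.
At K: go right to B.
  At B: go left to M.
    At M: go left to J.
      J is a leaf — visit J.
    At M: no right child.
    Visit M.
  At B: no right child.
  Visit B.
Visit K.
Full post-order sequence: X, Q, V, P, H, D, J, M, B, K.

9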